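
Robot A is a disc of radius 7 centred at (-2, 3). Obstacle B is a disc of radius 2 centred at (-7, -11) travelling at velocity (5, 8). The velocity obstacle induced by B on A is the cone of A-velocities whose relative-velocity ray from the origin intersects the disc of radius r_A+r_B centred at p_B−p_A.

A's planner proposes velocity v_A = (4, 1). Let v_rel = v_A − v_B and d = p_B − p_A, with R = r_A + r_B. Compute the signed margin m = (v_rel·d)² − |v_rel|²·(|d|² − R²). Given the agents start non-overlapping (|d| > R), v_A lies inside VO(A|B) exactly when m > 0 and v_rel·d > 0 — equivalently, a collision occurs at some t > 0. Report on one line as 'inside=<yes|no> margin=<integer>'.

d = (-5, -14),  |d|² = 221;  R = 7+2 = 9,  c = 221−9² = 140
v_rel = (-1, -7),  |v_rel|² = 50;  v_rel·d = (-1)·(-5) + (-7)·(-14) = 103
50·t² − 206·t + 140 = 0  ⇒  m = 103² − 50·140 = 3609
m = 3609 > 0,  v_rel·d = 103 > 0  ⇒  inside

inside=yes margin=3609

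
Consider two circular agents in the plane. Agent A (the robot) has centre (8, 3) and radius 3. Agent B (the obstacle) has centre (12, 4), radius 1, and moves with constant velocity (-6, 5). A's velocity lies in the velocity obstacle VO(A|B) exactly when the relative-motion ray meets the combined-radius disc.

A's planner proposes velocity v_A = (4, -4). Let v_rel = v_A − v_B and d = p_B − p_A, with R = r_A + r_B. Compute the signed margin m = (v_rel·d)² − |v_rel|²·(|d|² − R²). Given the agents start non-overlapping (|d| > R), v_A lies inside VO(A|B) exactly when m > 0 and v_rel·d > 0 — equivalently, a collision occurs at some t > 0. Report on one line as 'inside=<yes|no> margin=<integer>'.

d = (4, 1),  |d|² = 17;  R = 3+1 = 4,  c = 17−4² = 1
v_rel = (10, -9),  |v_rel|² = 181;  v_rel·d = (10)·(4) + (-9)·(1) = 31
181·t² − 62·t + 1 = 0  ⇒  m = 31² − 181·1 = 780
m = 780 > 0,  v_rel·d = 31 > 0  ⇒  inside

inside=yes margin=780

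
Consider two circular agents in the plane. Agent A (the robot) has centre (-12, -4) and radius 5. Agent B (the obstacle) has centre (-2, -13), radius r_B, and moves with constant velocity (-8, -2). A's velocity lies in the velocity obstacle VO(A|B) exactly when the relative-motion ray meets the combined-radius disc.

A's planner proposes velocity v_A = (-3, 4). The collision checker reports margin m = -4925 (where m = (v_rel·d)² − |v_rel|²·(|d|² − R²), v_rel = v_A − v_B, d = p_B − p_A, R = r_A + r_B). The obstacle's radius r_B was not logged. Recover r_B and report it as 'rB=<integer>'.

m = -4925
d = (10, -9);  v_rel = (5, 6),  |v_rel|² = 61
v_rel×d = (5)·(-9) − (6)·(10) = -105
since m = R²·61 − (-105)²:  R² = (11025 + -4925) / 61 = 100
R = √100 = 10  ⇒  r_B = 10 − 5 = 5

rB=5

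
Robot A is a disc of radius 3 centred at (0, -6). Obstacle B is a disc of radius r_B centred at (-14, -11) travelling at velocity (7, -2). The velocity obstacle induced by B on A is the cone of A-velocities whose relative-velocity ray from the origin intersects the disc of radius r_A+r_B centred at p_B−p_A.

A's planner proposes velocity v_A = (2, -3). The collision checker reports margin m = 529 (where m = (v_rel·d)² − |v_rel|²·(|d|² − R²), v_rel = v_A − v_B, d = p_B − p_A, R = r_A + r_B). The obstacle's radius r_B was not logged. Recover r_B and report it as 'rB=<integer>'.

m = 529
d = (-14, -5);  v_rel = (-5, -1),  |v_rel|² = 26
v_rel×d = (-5)·(-5) − (-1)·(-14) = 11
since m = R²·26 − 11²:  R² = (121 + 529) / 26 = 25
R = √25 = 5  ⇒  r_B = 5 − 3 = 2

rB=2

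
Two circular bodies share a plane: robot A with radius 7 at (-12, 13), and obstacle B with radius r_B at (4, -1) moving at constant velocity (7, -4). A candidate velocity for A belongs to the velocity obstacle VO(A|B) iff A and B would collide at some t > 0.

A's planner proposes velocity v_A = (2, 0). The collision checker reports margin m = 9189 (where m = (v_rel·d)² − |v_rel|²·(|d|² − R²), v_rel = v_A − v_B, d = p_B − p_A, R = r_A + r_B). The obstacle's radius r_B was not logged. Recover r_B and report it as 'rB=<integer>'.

m = 9189
d = (16, -14);  v_rel = (-5, 4),  |v_rel|² = 41
v_rel×d = (-5)·(-14) − (4)·(16) = 6
since m = R²·41 − 6²:  R² = (36 + 9189) / 41 = 225
R = √225 = 15  ⇒  r_B = 15 − 7 = 8

rB=8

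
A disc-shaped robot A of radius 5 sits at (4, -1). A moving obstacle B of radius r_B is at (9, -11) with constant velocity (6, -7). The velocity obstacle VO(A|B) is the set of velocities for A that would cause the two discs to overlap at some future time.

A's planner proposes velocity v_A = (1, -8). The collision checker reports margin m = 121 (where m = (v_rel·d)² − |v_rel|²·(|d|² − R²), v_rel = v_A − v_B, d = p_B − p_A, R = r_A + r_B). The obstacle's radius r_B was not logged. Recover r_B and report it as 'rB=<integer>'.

m = 121
d = (5, -10);  v_rel = (-5, -1),  |v_rel|² = 26
v_rel×d = (-5)·(-10) − (-1)·(5) = 55
since m = R²·26 − 55²:  R² = (3025 + 121) / 26 = 121
R = √121 = 11  ⇒  r_B = 11 − 5 = 6

rB=6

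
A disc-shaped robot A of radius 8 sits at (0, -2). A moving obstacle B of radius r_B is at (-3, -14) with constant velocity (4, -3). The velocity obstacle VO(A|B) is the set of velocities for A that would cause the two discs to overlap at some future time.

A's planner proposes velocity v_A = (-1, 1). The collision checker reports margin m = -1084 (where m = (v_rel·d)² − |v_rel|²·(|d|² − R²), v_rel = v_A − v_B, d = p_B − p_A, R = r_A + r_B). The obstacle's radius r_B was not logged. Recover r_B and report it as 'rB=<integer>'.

m = -1084
d = (-3, -12);  v_rel = (-5, 4),  |v_rel|² = 41
v_rel×d = (-5)·(-12) − (4)·(-3) = 72
since m = R²·41 − 72²:  R² = (5184 + -1084) / 41 = 100
R = √100 = 10  ⇒  r_B = 10 − 8 = 2

rB=2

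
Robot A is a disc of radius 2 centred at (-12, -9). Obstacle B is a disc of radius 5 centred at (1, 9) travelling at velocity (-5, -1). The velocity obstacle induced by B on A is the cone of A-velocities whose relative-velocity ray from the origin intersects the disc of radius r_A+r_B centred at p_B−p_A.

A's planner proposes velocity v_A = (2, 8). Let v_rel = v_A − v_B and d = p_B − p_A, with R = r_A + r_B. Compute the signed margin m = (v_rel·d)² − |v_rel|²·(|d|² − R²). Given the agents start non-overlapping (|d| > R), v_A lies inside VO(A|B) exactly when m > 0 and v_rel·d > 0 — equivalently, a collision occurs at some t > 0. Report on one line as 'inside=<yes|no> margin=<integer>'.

d = (13, 18),  |d|² = 493;  R = 2+5 = 7,  c = 493−7² = 444
v_rel = (7, 9),  |v_rel|² = 130;  v_rel·d = (7)·(13) + (9)·(18) = 253
130·t² − 506·t + 444 = 0  ⇒  m = 253² − 130·444 = 6289
m = 6289 > 0,  v_rel·d = 253 > 0  ⇒  inside

inside=yes margin=6289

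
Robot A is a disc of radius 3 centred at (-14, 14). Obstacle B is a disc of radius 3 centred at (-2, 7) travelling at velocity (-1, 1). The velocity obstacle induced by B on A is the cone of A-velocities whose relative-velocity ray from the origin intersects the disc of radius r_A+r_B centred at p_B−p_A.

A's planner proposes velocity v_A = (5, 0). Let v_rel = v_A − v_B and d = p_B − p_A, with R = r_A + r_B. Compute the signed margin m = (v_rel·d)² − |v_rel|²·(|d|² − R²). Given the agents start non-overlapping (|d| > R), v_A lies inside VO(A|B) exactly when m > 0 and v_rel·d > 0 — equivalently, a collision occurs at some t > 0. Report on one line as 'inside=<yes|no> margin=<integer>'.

d = (12, -7),  |d|² = 193;  R = 3+3 = 6,  c = 193−6² = 157
v_rel = (6, -1),  |v_rel|² = 37;  v_rel·d = (6)·(12) + (-1)·(-7) = 79
37·t² − 158·t + 157 = 0  ⇒  m = 79² − 37·157 = 432
m = 432 > 0,  v_rel·d = 79 > 0  ⇒  inside

inside=yes margin=432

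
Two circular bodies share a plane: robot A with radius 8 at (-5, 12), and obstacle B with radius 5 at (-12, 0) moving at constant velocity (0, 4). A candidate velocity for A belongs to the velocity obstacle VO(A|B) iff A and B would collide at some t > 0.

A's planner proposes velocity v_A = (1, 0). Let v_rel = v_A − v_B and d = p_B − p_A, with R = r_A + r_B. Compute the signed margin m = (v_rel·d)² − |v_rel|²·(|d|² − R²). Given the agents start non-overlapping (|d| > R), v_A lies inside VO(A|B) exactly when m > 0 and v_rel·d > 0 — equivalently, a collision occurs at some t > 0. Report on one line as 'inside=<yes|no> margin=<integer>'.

d = (-7, -12),  |d|² = 193;  R = 8+5 = 13,  c = 193−13² = 24
v_rel = (1, -4),  |v_rel|² = 17;  v_rel·d = (1)·(-7) + (-4)·(-12) = 41
17·t² − 82·t + 24 = 0  ⇒  m = 41² − 17·24 = 1273
m = 1273 > 0,  v_rel·d = 41 > 0  ⇒  inside

inside=yes margin=1273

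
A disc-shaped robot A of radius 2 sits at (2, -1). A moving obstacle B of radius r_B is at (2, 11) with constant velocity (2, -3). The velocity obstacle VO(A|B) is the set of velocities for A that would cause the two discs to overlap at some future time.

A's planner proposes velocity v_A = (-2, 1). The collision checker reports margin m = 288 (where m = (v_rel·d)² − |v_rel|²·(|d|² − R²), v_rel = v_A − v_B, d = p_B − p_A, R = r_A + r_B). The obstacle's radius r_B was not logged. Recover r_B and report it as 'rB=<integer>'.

m = 288
d = (0, 12);  v_rel = (-4, 4),  |v_rel|² = 32
v_rel×d = (-4)·(12) − (4)·(0) = -48
since m = R²·32 − (-48)²:  R² = (2304 + 288) / 32 = 81
R = √81 = 9  ⇒  r_B = 9 − 2 = 7

rB=7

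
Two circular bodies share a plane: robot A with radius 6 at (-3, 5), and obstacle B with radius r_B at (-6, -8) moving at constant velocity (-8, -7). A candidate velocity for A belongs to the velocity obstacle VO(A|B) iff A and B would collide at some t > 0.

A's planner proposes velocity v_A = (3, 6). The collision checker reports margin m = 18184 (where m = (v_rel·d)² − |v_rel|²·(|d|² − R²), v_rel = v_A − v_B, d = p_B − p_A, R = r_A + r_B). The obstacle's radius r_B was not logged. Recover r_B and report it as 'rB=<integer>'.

m = 18184
d = (-3, -13);  v_rel = (11, 13),  |v_rel|² = 290
v_rel×d = (11)·(-13) − (13)·(-3) = -104
since m = R²·290 − (-104)²:  R² = (10816 + 18184) / 290 = 100
R = √100 = 10  ⇒  r_B = 10 − 6 = 4

rB=4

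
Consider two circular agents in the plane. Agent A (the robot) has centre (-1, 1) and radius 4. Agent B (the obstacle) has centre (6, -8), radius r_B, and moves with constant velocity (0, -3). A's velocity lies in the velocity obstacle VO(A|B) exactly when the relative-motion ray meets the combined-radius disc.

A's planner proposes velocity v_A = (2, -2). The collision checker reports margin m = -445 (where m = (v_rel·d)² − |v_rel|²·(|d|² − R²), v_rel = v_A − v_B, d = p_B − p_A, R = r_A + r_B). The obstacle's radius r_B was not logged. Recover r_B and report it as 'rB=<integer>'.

m = -445
d = (7, -9);  v_rel = (2, 1),  |v_rel|² = 5
v_rel×d = (2)·(-9) − (1)·(7) = -25
since m = R²·5 − (-25)²:  R² = (625 + -445) / 5 = 36
R = √36 = 6  ⇒  r_B = 6 − 4 = 2

rB=2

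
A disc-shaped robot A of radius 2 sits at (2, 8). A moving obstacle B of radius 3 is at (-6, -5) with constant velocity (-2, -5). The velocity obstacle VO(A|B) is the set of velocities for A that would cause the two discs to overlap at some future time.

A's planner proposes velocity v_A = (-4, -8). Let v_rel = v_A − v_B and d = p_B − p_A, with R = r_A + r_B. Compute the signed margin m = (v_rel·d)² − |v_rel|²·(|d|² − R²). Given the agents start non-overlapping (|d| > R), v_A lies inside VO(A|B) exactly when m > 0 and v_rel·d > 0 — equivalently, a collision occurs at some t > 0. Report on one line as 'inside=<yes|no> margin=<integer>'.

d = (-8, -13),  |d|² = 233;  R = 2+3 = 5,  c = 233−5² = 208
v_rel = (-2, -3),  |v_rel|² = 13;  v_rel·d = (-2)·(-8) + (-3)·(-13) = 55
13·t² − 110·t + 208 = 0  ⇒  m = 55² − 13·208 = 321
m = 321 > 0,  v_rel·d = 55 > 0  ⇒  inside

inside=yes margin=321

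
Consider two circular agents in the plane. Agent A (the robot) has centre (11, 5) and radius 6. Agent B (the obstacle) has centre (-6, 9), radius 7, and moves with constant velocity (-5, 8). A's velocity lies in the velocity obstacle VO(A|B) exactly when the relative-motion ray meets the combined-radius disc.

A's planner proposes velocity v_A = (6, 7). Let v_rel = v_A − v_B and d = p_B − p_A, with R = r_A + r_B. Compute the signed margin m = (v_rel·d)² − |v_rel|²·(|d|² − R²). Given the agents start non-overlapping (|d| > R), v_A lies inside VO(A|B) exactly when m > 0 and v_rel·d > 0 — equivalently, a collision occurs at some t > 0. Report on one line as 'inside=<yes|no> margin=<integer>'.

d = (-17, 4),  |d|² = 305;  R = 6+7 = 13,  c = 305−13² = 136
v_rel = (11, -1),  |v_rel|² = 122;  v_rel·d = (11)·(-17) + (-1)·(4) = -191
122·t² + 382·t + 136 = 0  ⇒  m = (-191)² − 122·136 = 19889
m = 19889 > 0,  v_rel·d = -191 < 0  ⇒  outside

inside=no margin=19889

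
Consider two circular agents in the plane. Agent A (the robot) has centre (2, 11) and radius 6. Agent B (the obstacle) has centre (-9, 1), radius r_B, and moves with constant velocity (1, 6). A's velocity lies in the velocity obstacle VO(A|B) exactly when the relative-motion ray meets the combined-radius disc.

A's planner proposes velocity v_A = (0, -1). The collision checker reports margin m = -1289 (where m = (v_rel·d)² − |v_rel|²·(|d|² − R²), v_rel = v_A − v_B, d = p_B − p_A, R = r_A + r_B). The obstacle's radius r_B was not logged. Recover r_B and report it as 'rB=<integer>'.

m = -1289
d = (-11, -10);  v_rel = (-1, -7),  |v_rel|² = 50
v_rel×d = (-1)·(-10) − (-7)·(-11) = -67
since m = R²·50 − (-67)²:  R² = (4489 + -1289) / 50 = 64
R = √64 = 8  ⇒  r_B = 8 − 6 = 2

rB=2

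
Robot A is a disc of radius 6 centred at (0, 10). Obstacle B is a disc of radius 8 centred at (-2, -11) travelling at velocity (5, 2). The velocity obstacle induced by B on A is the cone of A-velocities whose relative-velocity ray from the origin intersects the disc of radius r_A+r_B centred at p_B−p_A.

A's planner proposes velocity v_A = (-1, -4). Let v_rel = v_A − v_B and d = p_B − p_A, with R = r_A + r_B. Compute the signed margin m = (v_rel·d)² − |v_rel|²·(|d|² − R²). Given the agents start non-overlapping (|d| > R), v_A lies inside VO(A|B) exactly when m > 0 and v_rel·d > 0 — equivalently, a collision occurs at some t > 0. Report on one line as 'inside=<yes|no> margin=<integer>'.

d = (-2, -21),  |d|² = 445;  R = 6+8 = 14,  c = 445−14² = 249
v_rel = (-6, -6),  |v_rel|² = 72;  v_rel·d = (-6)·(-2) + (-6)·(-21) = 138
72·t² − 276·t + 249 = 0  ⇒  m = 138² − 72·249 = 1116
m = 1116 > 0,  v_rel·d = 138 > 0  ⇒  inside

inside=yes margin=1116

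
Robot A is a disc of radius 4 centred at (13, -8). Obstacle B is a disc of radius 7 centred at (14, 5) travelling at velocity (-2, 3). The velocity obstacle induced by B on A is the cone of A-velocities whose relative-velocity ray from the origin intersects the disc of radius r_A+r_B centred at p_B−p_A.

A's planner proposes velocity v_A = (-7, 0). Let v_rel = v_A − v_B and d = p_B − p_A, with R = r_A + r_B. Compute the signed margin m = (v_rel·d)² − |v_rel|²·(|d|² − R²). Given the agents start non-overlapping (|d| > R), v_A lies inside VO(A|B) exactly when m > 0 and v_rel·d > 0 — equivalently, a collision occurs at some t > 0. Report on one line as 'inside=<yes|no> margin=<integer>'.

d = (1, 13),  |d|² = 170;  R = 4+7 = 11,  c = 170−11² = 49
v_rel = (-5, -3),  |v_rel|² = 34;  v_rel·d = (-5)·(1) + (-3)·(13) = -44
34·t² + 88·t + 49 = 0  ⇒  m = (-44)² − 34·49 = 270
m = 270 > 0,  v_rel·d = -44 < 0  ⇒  outside

inside=no margin=270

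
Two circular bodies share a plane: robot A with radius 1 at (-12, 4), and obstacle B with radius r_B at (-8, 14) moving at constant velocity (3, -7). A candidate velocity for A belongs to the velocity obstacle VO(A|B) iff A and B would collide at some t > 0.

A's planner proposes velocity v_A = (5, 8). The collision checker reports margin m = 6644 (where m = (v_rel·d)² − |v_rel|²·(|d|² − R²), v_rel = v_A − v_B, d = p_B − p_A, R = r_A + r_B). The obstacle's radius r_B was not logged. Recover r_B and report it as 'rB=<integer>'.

m = 6644
d = (4, 10);  v_rel = (2, 15),  |v_rel|² = 229
v_rel×d = (2)·(10) − (15)·(4) = -40
since m = R²·229 − (-40)²:  R² = (1600 + 6644) / 229 = 36
R = √36 = 6  ⇒  r_B = 6 − 1 = 5

rB=5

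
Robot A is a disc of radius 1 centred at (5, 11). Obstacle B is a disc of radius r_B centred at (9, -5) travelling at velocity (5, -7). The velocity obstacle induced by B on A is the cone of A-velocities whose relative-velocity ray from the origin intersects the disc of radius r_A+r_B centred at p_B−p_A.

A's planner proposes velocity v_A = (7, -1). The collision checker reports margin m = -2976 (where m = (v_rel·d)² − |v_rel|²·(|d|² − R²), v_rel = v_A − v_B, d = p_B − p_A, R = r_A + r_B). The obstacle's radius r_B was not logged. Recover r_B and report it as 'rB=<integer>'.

m = -2976
d = (4, -16);  v_rel = (2, 6),  |v_rel|² = 40
v_rel×d = (2)·(-16) − (6)·(4) = -56
since m = R²·40 − (-56)²:  R² = (3136 + -2976) / 40 = 4
R = √4 = 2  ⇒  r_B = 2 − 1 = 1

rB=1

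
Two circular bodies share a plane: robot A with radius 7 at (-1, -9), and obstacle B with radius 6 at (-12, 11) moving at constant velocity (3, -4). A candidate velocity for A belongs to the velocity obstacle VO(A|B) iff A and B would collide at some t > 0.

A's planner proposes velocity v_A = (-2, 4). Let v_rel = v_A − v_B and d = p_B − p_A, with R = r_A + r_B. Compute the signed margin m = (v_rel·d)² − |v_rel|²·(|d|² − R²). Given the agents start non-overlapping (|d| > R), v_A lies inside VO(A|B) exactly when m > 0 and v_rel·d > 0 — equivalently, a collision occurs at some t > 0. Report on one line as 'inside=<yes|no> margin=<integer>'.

d = (-11, 20),  |d|² = 521;  R = 7+6 = 13,  c = 521−13² = 352
v_rel = (-5, 8),  |v_rel|² = 89;  v_rel·d = (-5)·(-11) + (8)·(20) = 215
89·t² − 430·t + 352 = 0  ⇒  m = 215² − 89·352 = 14897
m = 14897 > 0,  v_rel·d = 215 > 0  ⇒  inside

inside=yes margin=14897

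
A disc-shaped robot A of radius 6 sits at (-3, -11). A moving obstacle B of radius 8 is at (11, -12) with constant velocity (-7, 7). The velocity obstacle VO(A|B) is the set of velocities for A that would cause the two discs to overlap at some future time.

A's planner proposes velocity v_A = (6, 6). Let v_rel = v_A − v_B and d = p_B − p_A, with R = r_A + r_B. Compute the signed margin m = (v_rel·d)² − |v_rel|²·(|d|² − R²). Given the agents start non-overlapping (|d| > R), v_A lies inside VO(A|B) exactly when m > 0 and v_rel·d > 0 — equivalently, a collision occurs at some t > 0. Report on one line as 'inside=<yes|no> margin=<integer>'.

d = (14, -1),  |d|² = 197;  R = 6+8 = 14,  c = 197−14² = 1
v_rel = (13, -1),  |v_rel|² = 170;  v_rel·d = (13)·(14) + (-1)·(-1) = 183
170·t² − 366·t + 1 = 0  ⇒  m = 183² − 170·1 = 33319
m = 33319 > 0,  v_rel·d = 183 > 0  ⇒  inside

inside=yes margin=33319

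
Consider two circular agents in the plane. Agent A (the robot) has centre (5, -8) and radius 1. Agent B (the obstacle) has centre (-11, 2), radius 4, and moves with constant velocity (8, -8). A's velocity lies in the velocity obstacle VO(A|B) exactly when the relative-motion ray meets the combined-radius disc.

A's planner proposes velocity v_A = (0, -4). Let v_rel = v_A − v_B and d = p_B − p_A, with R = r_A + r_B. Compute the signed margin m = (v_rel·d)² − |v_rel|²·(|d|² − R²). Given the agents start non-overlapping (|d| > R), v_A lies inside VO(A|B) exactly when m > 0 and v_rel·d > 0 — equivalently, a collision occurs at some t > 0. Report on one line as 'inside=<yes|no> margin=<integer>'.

d = (-16, 10),  |d|² = 356;  R = 1+4 = 5,  c = 356−5² = 331
v_rel = (-8, 4),  |v_rel|² = 80;  v_rel·d = (-8)·(-16) + (4)·(10) = 168
80·t² − 336·t + 331 = 0  ⇒  m = 168² − 80·331 = 1744
m = 1744 > 0,  v_rel·d = 168 > 0  ⇒  inside

inside=yes margin=1744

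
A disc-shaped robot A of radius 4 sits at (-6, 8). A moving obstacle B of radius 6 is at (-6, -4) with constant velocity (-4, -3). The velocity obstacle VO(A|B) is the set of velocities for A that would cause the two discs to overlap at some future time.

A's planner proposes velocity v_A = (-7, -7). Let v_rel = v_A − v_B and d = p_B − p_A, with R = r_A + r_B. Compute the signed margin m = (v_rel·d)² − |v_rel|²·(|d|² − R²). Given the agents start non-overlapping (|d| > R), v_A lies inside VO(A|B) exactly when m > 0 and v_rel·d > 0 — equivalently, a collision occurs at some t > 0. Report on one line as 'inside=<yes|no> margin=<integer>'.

d = (0, -12),  |d|² = 144;  R = 4+6 = 10,  c = 144−10² = 44
v_rel = (-3, -4),  |v_rel|² = 25;  v_rel·d = (-3)·(0) + (-4)·(-12) = 48
25·t² − 96·t + 44 = 0  ⇒  m = 48² − 25·44 = 1204
m = 1204 > 0,  v_rel·d = 48 > 0  ⇒  inside

inside=yes margin=1204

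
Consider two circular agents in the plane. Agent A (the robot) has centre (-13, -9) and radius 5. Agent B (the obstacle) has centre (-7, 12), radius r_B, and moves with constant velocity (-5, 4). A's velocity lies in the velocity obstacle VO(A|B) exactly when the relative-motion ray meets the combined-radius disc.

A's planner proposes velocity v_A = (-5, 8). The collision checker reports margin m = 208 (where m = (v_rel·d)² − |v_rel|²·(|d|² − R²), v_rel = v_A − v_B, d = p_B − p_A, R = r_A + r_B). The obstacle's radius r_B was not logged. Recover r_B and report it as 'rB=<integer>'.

m = 208
d = (6, 21);  v_rel = (0, 4),  |v_rel|² = 16
v_rel×d = (0)·(21) − (4)·(6) = -24
since m = R²·16 − (-24)²:  R² = (576 + 208) / 16 = 49
R = √49 = 7  ⇒  r_B = 7 − 5 = 2

rB=2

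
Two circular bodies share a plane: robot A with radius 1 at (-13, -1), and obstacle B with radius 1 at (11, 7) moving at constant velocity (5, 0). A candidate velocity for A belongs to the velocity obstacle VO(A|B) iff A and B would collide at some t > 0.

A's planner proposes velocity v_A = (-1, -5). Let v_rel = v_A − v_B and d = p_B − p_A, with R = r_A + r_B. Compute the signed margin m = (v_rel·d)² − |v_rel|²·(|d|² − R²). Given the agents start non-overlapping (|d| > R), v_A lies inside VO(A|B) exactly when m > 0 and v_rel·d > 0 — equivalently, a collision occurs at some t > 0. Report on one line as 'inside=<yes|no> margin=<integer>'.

d = (24, 8),  |d|² = 640;  R = 1+1 = 2,  c = 640−2² = 636
v_rel = (-6, -5),  |v_rel|² = 61;  v_rel·d = (-6)·(24) + (-5)·(8) = -184
61·t² + 368·t + 636 = 0  ⇒  m = (-184)² − 61·636 = -4940
m = -4940 < 0,  v_rel·d = -184 < 0  ⇒  outside

inside=no margin=-4940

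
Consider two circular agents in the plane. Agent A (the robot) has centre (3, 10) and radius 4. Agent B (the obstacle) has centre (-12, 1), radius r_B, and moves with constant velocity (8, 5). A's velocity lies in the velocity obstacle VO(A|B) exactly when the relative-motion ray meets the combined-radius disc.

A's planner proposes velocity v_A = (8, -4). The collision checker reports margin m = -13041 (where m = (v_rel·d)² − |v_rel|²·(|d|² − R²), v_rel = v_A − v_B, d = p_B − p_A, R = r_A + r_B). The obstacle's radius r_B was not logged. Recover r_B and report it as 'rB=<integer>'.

m = -13041
d = (-15, -9);  v_rel = (0, -9),  |v_rel|² = 81
v_rel×d = (0)·(-9) − (-9)·(-15) = -135
since m = R²·81 − (-135)²:  R² = (18225 + -13041) / 81 = 64
R = √64 = 8  ⇒  r_B = 8 − 4 = 4

rB=4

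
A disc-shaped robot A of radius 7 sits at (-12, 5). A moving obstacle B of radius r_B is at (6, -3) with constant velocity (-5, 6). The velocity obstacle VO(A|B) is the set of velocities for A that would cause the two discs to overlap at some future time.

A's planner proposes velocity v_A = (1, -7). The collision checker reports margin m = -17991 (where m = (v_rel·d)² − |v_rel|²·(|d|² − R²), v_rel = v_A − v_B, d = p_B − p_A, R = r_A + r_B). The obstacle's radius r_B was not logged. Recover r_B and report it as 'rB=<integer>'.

m = -17991
d = (18, -8);  v_rel = (6, -13),  |v_rel|² = 205
v_rel×d = (6)·(-8) − (-13)·(18) = 186
since m = R²·205 − 186²:  R² = (34596 + -17991) / 205 = 81
R = √81 = 9  ⇒  r_B = 9 − 7 = 2

rB=2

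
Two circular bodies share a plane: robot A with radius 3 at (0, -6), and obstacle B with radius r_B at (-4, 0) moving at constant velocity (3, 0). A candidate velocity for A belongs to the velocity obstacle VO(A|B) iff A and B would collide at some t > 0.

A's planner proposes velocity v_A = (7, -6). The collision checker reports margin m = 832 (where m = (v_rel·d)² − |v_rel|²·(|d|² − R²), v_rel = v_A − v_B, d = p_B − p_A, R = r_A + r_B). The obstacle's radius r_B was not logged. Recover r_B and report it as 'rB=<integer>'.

m = 832
d = (-4, 6);  v_rel = (4, -6),  |v_rel|² = 52
v_rel×d = (4)·(6) − (-6)·(-4) = 0
since m = R²·52 − 0²:  R² = (0 + 832) / 52 = 16
R = √16 = 4  ⇒  r_B = 4 − 3 = 1

rB=1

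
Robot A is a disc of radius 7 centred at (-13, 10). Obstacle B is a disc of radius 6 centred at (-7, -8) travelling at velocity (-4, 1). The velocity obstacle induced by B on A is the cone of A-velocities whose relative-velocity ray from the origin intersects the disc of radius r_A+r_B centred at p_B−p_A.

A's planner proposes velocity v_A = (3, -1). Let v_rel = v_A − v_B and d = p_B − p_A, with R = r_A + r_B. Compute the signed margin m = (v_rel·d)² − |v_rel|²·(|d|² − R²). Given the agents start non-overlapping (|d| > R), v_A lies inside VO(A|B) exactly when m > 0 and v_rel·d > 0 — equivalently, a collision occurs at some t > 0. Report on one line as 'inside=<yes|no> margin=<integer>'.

d = (6, -18),  |d|² = 360;  R = 7+6 = 13,  c = 360−13² = 191
v_rel = (7, -2),  |v_rel|² = 53;  v_rel·d = (7)·(6) + (-2)·(-18) = 78
53·t² − 156·t + 191 = 0  ⇒  m = 78² − 53·191 = -4039
m = -4039 < 0,  v_rel·d = 78 > 0  ⇒  outside

inside=no margin=-4039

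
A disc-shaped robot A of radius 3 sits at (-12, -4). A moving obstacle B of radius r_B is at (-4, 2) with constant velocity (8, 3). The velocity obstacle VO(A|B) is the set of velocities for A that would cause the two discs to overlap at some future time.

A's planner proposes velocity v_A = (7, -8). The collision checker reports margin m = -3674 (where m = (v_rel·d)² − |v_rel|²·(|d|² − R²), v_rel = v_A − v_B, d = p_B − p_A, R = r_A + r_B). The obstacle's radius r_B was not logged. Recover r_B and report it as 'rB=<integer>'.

m = -3674
d = (8, 6);  v_rel = (-1, -11),  |v_rel|² = 122
v_rel×d = (-1)·(6) − (-11)·(8) = 82
since m = R²·122 − 82²:  R² = (6724 + -3674) / 122 = 25
R = √25 = 5  ⇒  r_B = 5 − 3 = 2

rB=2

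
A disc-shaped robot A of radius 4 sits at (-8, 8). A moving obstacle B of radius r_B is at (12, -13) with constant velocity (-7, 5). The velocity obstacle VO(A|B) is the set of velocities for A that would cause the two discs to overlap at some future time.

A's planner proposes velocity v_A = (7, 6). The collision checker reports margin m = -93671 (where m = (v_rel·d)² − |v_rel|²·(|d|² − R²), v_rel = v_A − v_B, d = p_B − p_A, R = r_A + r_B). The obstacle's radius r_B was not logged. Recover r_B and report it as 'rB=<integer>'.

m = -93671
d = (20, -21);  v_rel = (14, 1),  |v_rel|² = 197
v_rel×d = (14)·(-21) − (1)·(20) = -314
since m = R²·197 − (-314)²:  R² = (98596 + -93671) / 197 = 25
R = √25 = 5  ⇒  r_B = 5 − 4 = 1

rB=1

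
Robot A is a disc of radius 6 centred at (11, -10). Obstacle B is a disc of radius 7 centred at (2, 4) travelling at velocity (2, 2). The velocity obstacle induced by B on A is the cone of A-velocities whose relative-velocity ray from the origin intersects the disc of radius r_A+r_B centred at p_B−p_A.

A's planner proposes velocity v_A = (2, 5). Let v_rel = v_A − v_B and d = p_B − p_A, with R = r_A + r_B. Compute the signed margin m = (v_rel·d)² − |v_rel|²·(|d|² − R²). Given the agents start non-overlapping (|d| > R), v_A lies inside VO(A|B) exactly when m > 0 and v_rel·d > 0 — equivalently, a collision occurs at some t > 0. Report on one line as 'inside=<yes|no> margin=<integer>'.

d = (-9, 14),  |d|² = 277;  R = 6+7 = 13,  c = 277−13² = 108
v_rel = (0, 3),  |v_rel|² = 9;  v_rel·d = (0)·(-9) + (3)·(14) = 42
9·t² − 84·t + 108 = 0  ⇒  m = 42² − 9·108 = 792
m = 792 > 0,  v_rel·d = 42 > 0  ⇒  inside

inside=yes margin=792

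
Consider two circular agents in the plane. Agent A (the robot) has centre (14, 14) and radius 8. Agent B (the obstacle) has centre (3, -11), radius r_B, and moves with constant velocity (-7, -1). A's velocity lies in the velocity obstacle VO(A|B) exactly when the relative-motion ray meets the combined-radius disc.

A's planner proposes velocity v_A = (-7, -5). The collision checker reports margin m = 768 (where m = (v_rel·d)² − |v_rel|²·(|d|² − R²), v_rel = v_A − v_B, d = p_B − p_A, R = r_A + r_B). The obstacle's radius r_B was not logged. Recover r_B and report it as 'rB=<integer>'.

m = 768
d = (-11, -25);  v_rel = (0, -4),  |v_rel|² = 16
v_rel×d = (0)·(-25) − (-4)·(-11) = -44
since m = R²·16 − (-44)²:  R² = (1936 + 768) / 16 = 169
R = √169 = 13  ⇒  r_B = 13 − 8 = 5

rB=5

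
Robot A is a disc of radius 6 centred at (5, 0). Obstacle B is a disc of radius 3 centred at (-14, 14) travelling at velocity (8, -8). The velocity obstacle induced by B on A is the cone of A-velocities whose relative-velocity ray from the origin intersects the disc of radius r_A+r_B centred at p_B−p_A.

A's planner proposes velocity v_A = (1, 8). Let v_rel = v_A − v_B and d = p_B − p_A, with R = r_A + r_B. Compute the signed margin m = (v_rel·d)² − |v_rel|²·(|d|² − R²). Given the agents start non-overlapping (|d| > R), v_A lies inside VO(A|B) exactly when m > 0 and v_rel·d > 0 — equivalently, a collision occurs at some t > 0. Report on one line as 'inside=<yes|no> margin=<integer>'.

d = (-19, 14),  |d|² = 557;  R = 6+3 = 9,  c = 557−9² = 476
v_rel = (-7, 16),  |v_rel|² = 305;  v_rel·d = (-7)·(-19) + (16)·(14) = 357
305·t² − 714·t + 476 = 0  ⇒  m = 357² − 305·476 = -17731
m = -17731 < 0,  v_rel·d = 357 > 0  ⇒  outside

inside=no margin=-17731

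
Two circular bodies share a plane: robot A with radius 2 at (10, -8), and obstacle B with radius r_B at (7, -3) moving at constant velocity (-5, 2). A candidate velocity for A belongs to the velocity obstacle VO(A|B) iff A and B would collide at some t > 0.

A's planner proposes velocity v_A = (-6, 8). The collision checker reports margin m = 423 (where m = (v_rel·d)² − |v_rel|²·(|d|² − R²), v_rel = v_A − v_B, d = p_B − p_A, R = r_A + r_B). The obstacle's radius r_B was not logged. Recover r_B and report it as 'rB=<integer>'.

m = 423
d = (-3, 5);  v_rel = (-1, 6),  |v_rel|² = 37
v_rel×d = (-1)·(5) − (6)·(-3) = 13
since m = R²·37 − 13²:  R² = (169 + 423) / 37 = 16
R = √16 = 4  ⇒  r_B = 4 − 2 = 2

rB=2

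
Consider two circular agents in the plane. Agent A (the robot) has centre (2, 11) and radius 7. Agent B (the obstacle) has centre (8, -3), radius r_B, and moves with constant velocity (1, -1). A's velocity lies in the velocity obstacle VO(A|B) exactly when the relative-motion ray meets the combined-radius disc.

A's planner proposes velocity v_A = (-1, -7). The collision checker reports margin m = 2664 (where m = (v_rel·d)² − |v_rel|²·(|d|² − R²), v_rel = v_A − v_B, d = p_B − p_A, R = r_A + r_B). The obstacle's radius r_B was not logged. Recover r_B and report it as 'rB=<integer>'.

m = 2664
d = (6, -14);  v_rel = (-2, -6),  |v_rel|² = 40
v_rel×d = (-2)·(-14) − (-6)·(6) = 64
since m = R²·40 − 64²:  R² = (4096 + 2664) / 40 = 169
R = √169 = 13  ⇒  r_B = 13 − 7 = 6

rB=6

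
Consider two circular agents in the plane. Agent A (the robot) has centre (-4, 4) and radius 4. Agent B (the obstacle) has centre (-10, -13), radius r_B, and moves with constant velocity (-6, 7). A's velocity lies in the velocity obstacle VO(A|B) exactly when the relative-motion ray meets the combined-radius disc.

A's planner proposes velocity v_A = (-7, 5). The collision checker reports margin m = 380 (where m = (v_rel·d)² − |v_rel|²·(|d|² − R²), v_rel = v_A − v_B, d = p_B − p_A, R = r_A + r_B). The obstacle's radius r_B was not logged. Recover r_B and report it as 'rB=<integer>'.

m = 380
d = (-6, -17);  v_rel = (-1, -2),  |v_rel|² = 5
v_rel×d = (-1)·(-17) − (-2)·(-6) = 5
since m = R²·5 − 5²:  R² = (25 + 380) / 5 = 81
R = √81 = 9  ⇒  r_B = 9 − 4 = 5

rB=5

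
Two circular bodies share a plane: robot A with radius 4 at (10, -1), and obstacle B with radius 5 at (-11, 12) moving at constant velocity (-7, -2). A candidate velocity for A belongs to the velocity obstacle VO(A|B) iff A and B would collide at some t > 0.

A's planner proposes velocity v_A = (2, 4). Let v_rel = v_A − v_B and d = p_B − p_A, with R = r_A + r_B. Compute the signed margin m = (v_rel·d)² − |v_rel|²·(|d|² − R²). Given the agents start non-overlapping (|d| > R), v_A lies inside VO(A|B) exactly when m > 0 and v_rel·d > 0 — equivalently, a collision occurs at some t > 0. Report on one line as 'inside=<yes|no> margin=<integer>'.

d = (-21, 13),  |d|² = 610;  R = 4+5 = 9,  c = 610−9² = 529
v_rel = (9, 6),  |v_rel|² = 117;  v_rel·d = (9)·(-21) + (6)·(13) = -111
117·t² + 222·t + 529 = 0  ⇒  m = (-111)² − 117·529 = -49572
m = -49572 < 0,  v_rel·d = -111 < 0  ⇒  outside

inside=no margin=-49572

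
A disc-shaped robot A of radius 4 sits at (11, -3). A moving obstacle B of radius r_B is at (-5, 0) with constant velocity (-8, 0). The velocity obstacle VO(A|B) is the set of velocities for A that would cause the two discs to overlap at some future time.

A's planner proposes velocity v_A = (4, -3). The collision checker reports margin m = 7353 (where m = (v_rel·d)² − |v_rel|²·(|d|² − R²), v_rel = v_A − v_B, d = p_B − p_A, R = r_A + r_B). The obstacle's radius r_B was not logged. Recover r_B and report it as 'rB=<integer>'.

m = 7353
d = (-16, 3);  v_rel = (12, -3),  |v_rel|² = 153
v_rel×d = (12)·(3) − (-3)·(-16) = -12
since m = R²·153 − (-12)²:  R² = (144 + 7353) / 153 = 49
R = √49 = 7  ⇒  r_B = 7 − 4 = 3

rB=3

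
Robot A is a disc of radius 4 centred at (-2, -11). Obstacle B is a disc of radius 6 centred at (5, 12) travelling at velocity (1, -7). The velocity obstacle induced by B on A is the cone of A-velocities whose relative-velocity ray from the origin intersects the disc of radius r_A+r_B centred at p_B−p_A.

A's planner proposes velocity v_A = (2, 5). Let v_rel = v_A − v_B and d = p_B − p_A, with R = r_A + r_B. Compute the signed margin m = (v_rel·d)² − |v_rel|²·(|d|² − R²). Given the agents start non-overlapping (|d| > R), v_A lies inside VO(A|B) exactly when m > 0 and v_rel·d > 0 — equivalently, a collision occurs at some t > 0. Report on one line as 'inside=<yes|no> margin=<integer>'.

d = (7, 23),  |d|² = 578;  R = 4+6 = 10,  c = 578−10² = 478
v_rel = (1, 12),  |v_rel|² = 145;  v_rel·d = (1)·(7) + (12)·(23) = 283
145·t² − 566·t + 478 = 0  ⇒  m = 283² − 145·478 = 10779
m = 10779 > 0,  v_rel·d = 283 > 0  ⇒  inside

inside=yes margin=10779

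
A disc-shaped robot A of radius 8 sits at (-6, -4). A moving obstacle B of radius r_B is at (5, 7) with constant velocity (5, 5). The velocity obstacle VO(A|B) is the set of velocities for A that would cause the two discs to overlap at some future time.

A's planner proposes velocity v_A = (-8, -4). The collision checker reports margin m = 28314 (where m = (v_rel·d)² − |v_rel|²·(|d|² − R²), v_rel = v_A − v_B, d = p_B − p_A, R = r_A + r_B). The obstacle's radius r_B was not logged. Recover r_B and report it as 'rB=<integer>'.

m = 28314
d = (11, 11);  v_rel = (-13, -9),  |v_rel|² = 250
v_rel×d = (-13)·(11) − (-9)·(11) = -44
since m = R²·250 − (-44)²:  R² = (1936 + 28314) / 250 = 121
R = √121 = 11  ⇒  r_B = 11 − 8 = 3

rB=3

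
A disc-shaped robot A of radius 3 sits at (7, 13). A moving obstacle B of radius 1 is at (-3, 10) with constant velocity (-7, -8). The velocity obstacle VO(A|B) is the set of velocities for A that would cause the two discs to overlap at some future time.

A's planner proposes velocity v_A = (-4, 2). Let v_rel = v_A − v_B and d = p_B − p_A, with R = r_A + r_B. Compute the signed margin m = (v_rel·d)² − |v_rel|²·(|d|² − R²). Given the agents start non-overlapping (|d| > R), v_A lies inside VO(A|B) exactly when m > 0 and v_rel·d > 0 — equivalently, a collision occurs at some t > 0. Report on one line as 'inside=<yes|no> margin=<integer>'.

d = (-10, -3),  |d|² = 109;  R = 3+1 = 4,  c = 109−4² = 93
v_rel = (3, 10),  |v_rel|² = 109;  v_rel·d = (3)·(-10) + (10)·(-3) = -60
109·t² + 120·t + 93 = 0  ⇒  m = (-60)² − 109·93 = -6537
m = -6537 < 0,  v_rel·d = -60 < 0  ⇒  outside

inside=no margin=-6537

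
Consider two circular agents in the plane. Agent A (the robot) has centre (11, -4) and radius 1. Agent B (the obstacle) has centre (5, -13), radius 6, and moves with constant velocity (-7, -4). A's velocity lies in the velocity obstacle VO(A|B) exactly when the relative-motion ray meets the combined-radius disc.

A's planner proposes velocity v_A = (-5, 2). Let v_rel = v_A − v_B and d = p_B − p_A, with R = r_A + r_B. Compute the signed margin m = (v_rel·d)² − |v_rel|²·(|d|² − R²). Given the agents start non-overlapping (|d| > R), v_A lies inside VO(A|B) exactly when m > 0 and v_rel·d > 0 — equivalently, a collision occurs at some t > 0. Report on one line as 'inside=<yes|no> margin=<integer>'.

d = (-6, -9),  |d|² = 117;  R = 1+6 = 7,  c = 117−7² = 68
v_rel = (2, 6),  |v_rel|² = 40;  v_rel·d = (2)·(-6) + (6)·(-9) = -66
40·t² + 132·t + 68 = 0  ⇒  m = (-66)² − 40·68 = 1636
m = 1636 > 0,  v_rel·d = -66 < 0  ⇒  outside

inside=no margin=1636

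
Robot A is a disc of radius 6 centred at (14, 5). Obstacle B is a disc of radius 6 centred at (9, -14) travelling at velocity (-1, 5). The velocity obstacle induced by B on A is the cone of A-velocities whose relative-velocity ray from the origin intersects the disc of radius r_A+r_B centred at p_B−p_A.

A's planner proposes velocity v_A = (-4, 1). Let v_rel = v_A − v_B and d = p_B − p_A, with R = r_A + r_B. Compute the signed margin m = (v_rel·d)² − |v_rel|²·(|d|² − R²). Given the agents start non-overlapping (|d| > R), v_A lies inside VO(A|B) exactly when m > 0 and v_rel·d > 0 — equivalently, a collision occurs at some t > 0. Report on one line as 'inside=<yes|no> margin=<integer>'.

d = (-5, -19),  |d|² = 386;  R = 6+6 = 12,  c = 386−12² = 242
v_rel = (-3, -4),  |v_rel|² = 25;  v_rel·d = (-3)·(-5) + (-4)·(-19) = 91
25·t² − 182·t + 242 = 0  ⇒  m = 91² − 25·242 = 2231
m = 2231 > 0,  v_rel·d = 91 > 0  ⇒  inside

inside=yes margin=2231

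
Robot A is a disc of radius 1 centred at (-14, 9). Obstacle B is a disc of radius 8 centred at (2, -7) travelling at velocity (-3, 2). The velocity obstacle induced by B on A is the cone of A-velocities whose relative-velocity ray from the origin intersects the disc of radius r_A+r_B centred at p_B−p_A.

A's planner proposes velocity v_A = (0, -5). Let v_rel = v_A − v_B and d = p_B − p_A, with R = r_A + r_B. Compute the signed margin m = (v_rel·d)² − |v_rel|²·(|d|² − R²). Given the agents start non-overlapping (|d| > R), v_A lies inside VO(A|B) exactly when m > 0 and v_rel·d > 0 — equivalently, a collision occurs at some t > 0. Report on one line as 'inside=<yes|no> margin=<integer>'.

d = (16, -16),  |d|² = 512;  R = 1+8 = 9,  c = 512−9² = 431
v_rel = (3, -7),  |v_rel|² = 58;  v_rel·d = (3)·(16) + (-7)·(-16) = 160
58·t² − 320·t + 431 = 0  ⇒  m = 160² − 58·431 = 602
m = 602 > 0,  v_rel·d = 160 > 0  ⇒  inside

inside=yes margin=602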